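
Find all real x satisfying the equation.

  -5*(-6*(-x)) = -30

Step 1. [-5*(-6*(-x)) = -30] LHS = -5·(…); ÷-5 both sides, so div: -6*(-x) = 6.
Step 2. [-6*(-x) = 6] -6 out front; divide by -6. So div: -x = -1.
Step 3. [-x = -1] flip signs both sides. So neg: x = 1.

Answer: x ∈ {1}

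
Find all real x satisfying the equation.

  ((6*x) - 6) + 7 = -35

Step 1. [((6*x) - 6) + 7 = -35] peel the +7: subtract 7 from each side ⇒ sub: (6*x) - 6 = -42.
Step 2. [(6*x) - 6 = -42] 6 | LHS and 6 | -42: pull 6 out, so factor: x - 1 = -7.
Step 3. [x - 1 = -7] peel the -1: add 1 from each side. So sub: x = -6.

Answer: x ∈ {-6}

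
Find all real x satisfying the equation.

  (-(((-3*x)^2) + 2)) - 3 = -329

Step 1. [(-(((-3*x)^2) + 2)) - 3 = -329] peel the -3: add 3 from each side, so sub: -(((-3*x)^2) + 2) = -326.
Step 2. [-(((-3*x)^2) + 2) = -326] LHS negated; negate both sides, so neg: ((-3*x)^2) + 2 = 326.
Step 3. [((-3*x)^2) + 2 = 326] subtract 2: x sits inside (… + 2). So sub: (-3*x)^2 = 324.
Step 4. [(-3*x)^2 = 324] √ both sides: 324 ≥ 0 gives two branches, so sqrt: -3*x = 18 or -18.
Step 5. [-3*x = 18 or -18] LHS = -3·(…); ÷-3 both sides, so div: x = -6 or 6.

Answer: x ∈ {-6, 6}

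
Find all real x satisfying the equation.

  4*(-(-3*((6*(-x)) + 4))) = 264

Step 1. [4*(-(-3*((6*(-x)) + 4))) = 264] LHS = 4·(…); ÷4 both sides, so div: -(-3*((6*(-x)) + 4)) = 66.
Step 2. [-(-3*((6*(-x)) + 4)) = 66] leading − — multiply by −1, so neg: -3*((6*(-x)) + 4) = -66.
Step 3. [-3*((6*(-x)) + 4) = -66] leading coefficient -3: divide by -3 ⇒ div: (6*(-x)) + 4 = 22.
Step 4. [(6*(-x)) + 4 = 22] 4 comes off first (subtract 4), so sub: 6*(-x) = 18.
Step 5. [6*(-x) = 18] LHS = 6·(…); ÷6 both sides, so div: -x = 3.
Step 6. [-x = 3] flip signs both sides. So neg: x = -3.

Answer: x ∈ {-3}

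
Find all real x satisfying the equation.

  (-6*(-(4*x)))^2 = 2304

Step 1. [(-6*(-(4*x)))^2 = 2304] LHS squared, RHS 2304 ≥ 0: apply √ (±) ⇒ sqrt: -6*(-(4*x)) = 48 or -48.
Step 2. [-6*(-(4*x)) = 48 or -48] -6·(inner) — divide through by -6 ⇒ div: -(4*x) = -8 or 8.
Step 3. [-(4*x) = -8 or 8] leading − — multiply by −1, so neg: 4*x = 8 or -8.
Step 4. [4*x = 8 or -8] LHS = 4·(…); ÷4 both sides. So div: x = 2 or -2.

Answer: x ∈ {-2, 2}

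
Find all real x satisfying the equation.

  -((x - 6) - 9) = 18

Step 1. [-((x - 6) - 9) = 18] LHS negated; negate both sides, so neg: (x - 6) - 9 = -18.
Step 2. [(x - 6) - 9 = -18] 9 comes off first (add 9), so sub: x - 6 = -9.
Step 3. [x - 6 = -9] the outer -6 inverts by adding 6. So sub: x = -3.

Answer: x ∈ {-3}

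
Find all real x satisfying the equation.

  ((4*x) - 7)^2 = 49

Step 1. [((4*x) - 7)^2 = 49] √ both sides: 49 ≥ 0 gives two branches. So sqrt: (4*x) - 7 = 7 or -7.
Step 2. [(4*x) - 7 = 7 or -7] the outer -7 inverts by adding 7, so sub: 4*x = 14 or 0.
Step 3. [4*x = 14 or 0] divide by the outer 4. So div: x = 7/2 or 0.

Answer: x ∈ {0, 7/2}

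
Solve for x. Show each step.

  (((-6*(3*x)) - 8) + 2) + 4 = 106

Step 1. [(((-6*(3*x)) - 8) + 2) + 4 = 106] +4 is outermost — subtract 4 both sides. So sub: ((-6*(3*x)) - 8) + 2 = 102.
Step 2. [((-6*(3*x)) - 8) + 2 = 102] peel the +2: subtract 2 from each side ⇒ sub: (-6*(3*x)) - 8 = 100.
Step 3. [(-6*(3*x)) - 8 = 100] the outer -8 inverts by adding 8, so sub: -6*(3*x) = 108.
Step 4. [-6*(3*x) = 108] divide by the outer -6, so div: 3*x = -18.
Step 5. [3*x = -18] 3·(inner) — divide through by 3 ⇒ div: x = -6.

Answer: x ∈ {-6}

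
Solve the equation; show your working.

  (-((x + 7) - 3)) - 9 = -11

Step 1. [(-((x + 7) - 3)) - 9 = -11] 9 comes off first (add 9) ⇒ sub: -((x + 7) - 3) = -2.
Step 2. [-((x + 7) - 3) = -2] LHS negated; negate both sides ⇒ neg: (x + 7) - 3 = 2.
Step 3. [(x + 7) - 3 = 2] add 3: x sits inside (… - 3) ⇒ sub: x + 7 = 5.
Step 4. [x + 7 = 5] peel the +7: subtract 7 from each side ⇒ sub: x = -2.

Answer: x ∈ {-2}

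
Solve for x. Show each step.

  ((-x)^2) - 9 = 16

Step 1. [((-x)^2) - 9 = 16] peel the -9: add 9 from each side ⇒ sub: (-x)^2 = 25.
Step 2. [(-x)^2 = 25] 25 ≥ 0, LHS is (·)² — take ±√, so sqrt: -x = 5 or -5.
Step 3. [-x = 5 or -5] leading − — multiply by −1 ⇒ neg: x = -5 or 5.

Answer: x ∈ {-5, 5}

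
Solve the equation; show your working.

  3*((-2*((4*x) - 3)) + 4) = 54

Step 1. [3*((-2*((4*x) - 3)) + 4) = 54] 3 out front; divide by 3. So div: (-2*((4*x) - 3)) + 4 = 18.
Step 2. [(-2*((4*x) - 3)) + 4 = 18] +4 is outermost — subtract 4 both sides ⇒ sub: -2*((4*x) - 3) = 14.
Step 3. [-2*((4*x) - 3) = 14] -2·(inner) — divide through by -2 ⇒ div: (4*x) - 3 = -7.
Step 4. [(4*x) - 3 = -7] add 3: x sits inside (… - 3), so sub: 4*x = -4.
Step 5. [4*x = -4] LHS = 4·(…); ÷4 both sides. So div: x = -1.

Answer: x ∈ {-1}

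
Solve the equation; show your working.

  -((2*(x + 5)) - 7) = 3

Step 1. [-((2*(x + 5)) - 7) = 3] LHS negated; negate both sides ⇒ neg: (2*(x + 5)) - 7 = -3.
Step 2. [(2*(x + 5)) - 7 = -3] the outer -7 inverts by adding 7 ⇒ sub: 2*(x + 5) = 4.
Step 3. [2*(x + 5) = 4] 2 out front; divide by 2 ⇒ div: x + 5 = 2.
Step 4. [x + 5 = 2] subtract 5: x sits inside (… + 5) ⇒ sub: x = -3.

Answer: x ∈ {-3}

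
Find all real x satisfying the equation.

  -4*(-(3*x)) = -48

Step 1. [-4*(-(3*x)) = -48] divide by the outer -4 ⇒ div: -(3*x) = 12.
Step 2. [-(3*x) = 12] LHS negated; negate both sides. So neg: 3*x = -12.
Step 3. [3*x = -12] LHS = 3·(…); ÷3 both sides ⇒ div: x = -4.

Answer: x ∈ {-4}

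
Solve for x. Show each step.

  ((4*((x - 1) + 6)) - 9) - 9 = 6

Step 1. [((4*((x - 1) + 6)) - 9) - 9 = 6] peel the -9: add 9 from each side ⇒ sub: (4*((x - 1) + 6)) - 9 = 15.
Step 2. [(4*((x - 1) + 6)) - 9 = 15] the outer -9 inverts by adding 9, so sub: 4*((x - 1) + 6) = 24.
Step 3. [4*((x - 1) + 6) = 24] divide by the outer 4. So div: (x - 1) + 6 = 6.
Step 4. [(x - 1) + 6 = 6] peel the +6: subtract 6 from each side, so sub: x - 1 = 0.
Step 5. [x - 1 = 0] the outer -1 inverts by adding 1. So sub: x = 1.

Answer: x ∈ {1}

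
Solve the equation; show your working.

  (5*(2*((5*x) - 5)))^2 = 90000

Step 1. [(5*(2*((5*x) - 5)))^2 = 90000] 90000 ≥ 0, LHS is (·)² — take ±√. So sqrt: 5*(2*((5*x) - 5)) = 300 or -300.
Step 2. [5*(2*((5*x) - 5)) = 300 or -300] 5 out front; divide by 5, so div: 2*((5*x) - 5) = 60 or -60.
Step 3. [2*((5*x) - 5) = 60 or -60] leading coefficient 2: divide by 2, so div: (5*x) - 5 = 30 or -30.
Step 4. [(5*x) - 5 = 30 or -30] 5 | LHS and 5 | 30 or -30: pull 5 out, so factor: x - 1 = 6 or -6.
Step 5. [x - 1 = 6 or -6] peel the -1: add 1 from each side. So sub: x = 7 or -5.

Answer: x ∈ {-5, 7}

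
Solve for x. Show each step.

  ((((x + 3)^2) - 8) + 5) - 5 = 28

Step 1. [((((x + 3)^2) - 8) + 5) - 5 = 28] peel the -5: add 5 from each side ⇒ sub: (((x + 3)^2) - 8) + 5 = 33.
Step 2. [(((x + 3)^2) - 8) + 5 = 33] peel the +5: subtract 5 from each side, so sub: ((x + 3)^2) - 8 = 28.
Step 3. [((x + 3)^2) - 8 = 28] peel the -8: add 8 from each side, so sub: (x + 3)^2 = 36.
Step 4. [(x + 3)^2 = 36] LHS squared, RHS 36 ≥ 0: apply √ (±) ⇒ sqrt: x + 3 = 6 or -6.
Step 5. [x + 3 = 6 or -6] +3 is outermost — subtract 3 both sides, so sub: x = 3 or -9.

Answer: x ∈ {-9, 3}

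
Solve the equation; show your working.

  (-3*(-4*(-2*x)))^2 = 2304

Step 1. [(-3*(-4*(-2*x)))^2 = 2304] LHS squared, RHS 2304 ≥ 0: apply √ (±) ⇒ sqrt: -3*(-4*(-2*x)) = 48 or -48.
Step 2. [-3*(-4*(-2*x)) = 48 or -48] -3·(inner) — divide through by -3, so div: -4*(-2*x) = -16 or 16.
Step 3. [-4*(-2*x) = -16 or 16] -4 out front; divide by -4. So div: -2*x = 4 or -4.
Step 4. [-2*x = 4 or -4] leading coefficient -2: divide by -2 ⇒ div: x = -2 or 2.

Answer: x ∈ {-2, 2}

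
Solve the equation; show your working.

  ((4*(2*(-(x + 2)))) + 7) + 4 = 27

Step 1. [((4*(2*(-(x + 2)))) + 7) + 4 = 27] subtract 4: x sits inside (… + 4). So sub: (4*(2*(-(x + 2)))) + 7 = 23.
Step 2. [(4*(2*(-(x + 2)))) + 7 = 23] peel the +7: subtract 7 from each side, so sub: 4*(2*(-(x + 2))) = 16.
Step 3. [4*(2*(-(x + 2))) = 16] LHS = 4·(…); ÷4 both sides ⇒ div: 2*(-(x + 2)) = 4.
Step 4. [2*(-(x + 2)) = 4] 2 out front; divide by 2. So div: -(x + 2) = 2.
Step 5. [-(x + 2) = 2] LHS negated; negate both sides. So neg: x + 2 = -2.
Step 6. [x + 2 = -2] 2 comes off first (subtract 2). So sub: x = -4.

Answer: x ∈ {-4}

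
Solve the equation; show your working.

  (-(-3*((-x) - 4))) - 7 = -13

Step 1. [(-(-3*((-x) - 4))) - 7 = -13] add 7: x sits inside (… - 7), so sub: -(-3*((-x) - 4)) = -6.
Step 2. [-(-3*((-x) - 4)) = -6] flip signs both sides. So neg: -3*((-x) - 4) = 6.
Step 3. [-3*((-x) - 4) = 6] LHS = -3·(…); ÷-3 both sides, so div: (-x) - 4 = -2.
Step 4. [(-x) - 4 = -2] 4 comes off first (add 4). So sub: -x = 2.
Step 5. [-x = 2] LHS negated; negate both sides ⇒ neg: x = -2.

Answer: x ∈ {-2}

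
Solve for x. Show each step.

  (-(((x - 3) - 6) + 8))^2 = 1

Step 1. [(-(((x - 3) - 6) + 8))^2 = 1] √ both sides: 1 ≥ 0 gives two branches ⇒ sqrt: -(((x - 3) - 6) + 8) = 1 or -1.
Step 2. [-(((x - 3) - 6) + 8) = 1 or -1] LHS negated; negate both sides. So neg: ((x - 3) - 6) + 8 = -1 or 1.
Step 3. [((x - 3) - 6) + 8 = -1 or 1] 8 comes off first (subtract 8) ⇒ sub: (x - 3) - 6 = -9 or -7.
Step 4. [(x - 3) - 6 = -9 or -7] add 6: x sits inside (… - 6) ⇒ sub: x - 3 = -3 or -1.
Step 5. [x - 3 = -3 or -1] the outer -3 inverts by adding 3, so sub: x = 0 or 2.

Answer: x ∈ {0, 2}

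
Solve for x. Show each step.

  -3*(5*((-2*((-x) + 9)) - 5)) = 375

Step 1. [-3*(5*((-2*((-x) + 9)) - 5)) = 375] LHS = -3·(…); ÷-3 both sides. So div: 5*((-2*((-x) + 9)) - 5) = -125.
Step 2. [5*((-2*((-x) + 9)) - 5) = -125] leading coefficient 5: divide by 5, so div: (-2*((-x) + 9)) - 5 = -25.
Step 3. [(-2*((-x) + 9)) - 5 = -25] the outer -5 inverts by adding 5. So sub: -2*((-x) + 9) = -20.
Step 4. [-2*((-x) + 9) = -20] -2 out front; divide by -2 ⇒ div: (-x) + 9 = 10.
Step 5. [(-x) + 9 = 10] +9 is outermost — subtract 9 both sides. So sub: -x = 1.
Step 6. [-x = 1] flip signs both sides. So neg: x = -1.

Answer: x ∈ {-1}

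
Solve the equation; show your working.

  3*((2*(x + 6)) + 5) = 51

Step 1. [3*((2*(x + 6)) + 5) = 51] 3 out front; divide by 3 ⇒ div: (2*(x + 6)) + 5 = 17.
Step 2. [(2*(x + 6)) + 5 = 17] the outer +5 inverts by subtracting 5. So sub: 2*(x + 6) = 12.
Step 3. [2*(x + 6) = 12] leading coefficient 2: divide by 2, so div: x + 6 = 6.
Step 4. [x + 6 = 6] subtract 6: x sits inside (… + 6) ⇒ sub: x = 0.

Answer: x ∈ {0}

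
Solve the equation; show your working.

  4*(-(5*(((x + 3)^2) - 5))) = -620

Step 1. [4*(-(5*(((x + 3)^2) - 5))) = -620] 4 out front; divide by 4, so div: -(5*(((x + 3)^2) - 5)) = -155.
Step 2. [-(5*(((x + 3)^2) - 5)) = -155] leading − — multiply by −1 ⇒ neg: 5*(((x + 3)^2) - 5) = 155.
Step 3. [5*(((x + 3)^2) - 5) = 155] LHS = 5·(…); ÷5 both sides ⇒ div: ((x + 3)^2) - 5 = 31.
Step 4. [((x + 3)^2) - 5 = 31] add 5: x sits inside (… - 5) ⇒ sub: (x + 3)^2 = 36.
Step 5. [(x + 3)^2 = 36] LHS squared, RHS 36 ≥ 0: apply √ (±) ⇒ sqrt: x + 3 = 6 or -6.
Step 6. [x + 3 = 6 or -6] +3 is outermost — subtract 3 both sides ⇒ sub: x = 3 or -9.

Answer: x ∈ {-9, 3}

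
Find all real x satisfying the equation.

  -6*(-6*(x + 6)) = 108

Step 1. [-6*(-6*(x + 6)) = 108] divide by the outer -6 ⇒ div: -6*(x + 6) = -18.
Step 2. [-6*(x + 6) = -18] -6·(inner) — divide through by -6 ⇒ div: x + 6 = 3.
Step 3. [x + 6 = 3] 6 comes off first (subtract 6). So sub: x = -3.

Answer: x ∈ {-3}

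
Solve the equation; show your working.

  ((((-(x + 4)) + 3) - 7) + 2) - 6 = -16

Step 1. [((((-(x + 4)) + 3) - 7) + 2) - 6 = -16] the outer -6 inverts by adding 6. So sub: (((-(x + 4)) + 3) - 7) + 2 = -10.
Step 2. [(((-(x + 4)) + 3) - 7) + 2 = -10] +2 is outermost — subtract 2 both sides, so sub: ((-(x + 4)) + 3) - 7 = -12.
Step 3. [((-(x + 4)) + 3) - 7 = -12] 7 comes off first (add 7). So sub: (-(x + 4)) + 3 = -5.
Step 4. [(-(x + 4)) + 3 = -5] subtract 3: x sits inside (… + 3). So sub: -(x + 4) = -8.
Step 5. [-(x + 4) = -8] LHS negated; negate both sides ⇒ neg: x + 4 = 8.
Step 6. [x + 4 = 8] peel the +4: subtract 4 from each side, so sub: x = 4.

Answer: x ∈ {4}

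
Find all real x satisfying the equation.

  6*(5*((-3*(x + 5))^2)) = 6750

Step 1. [6*(5*((-3*(x + 5))^2)) = 6750] 6 out front; divide by 6. So div: 5*((-3*(x + 5))^2) = 1125.
Step 2. [5*((-3*(x + 5))^2) = 1125] leading coefficient 5: divide by 5, so div: (-3*(x + 5))^2 = 225.
Step 3. [(-3*(x + 5))^2 = 225] LHS squared, RHS 225 ≥ 0: apply √ (±), so sqrt: -3*(x + 5) = 15 or -15.
Step 4. [-3*(x + 5) = 15 or -15] -3 out front; divide by -3. So div: x + 5 = -5 or 5.
Step 5. [x + 5 = -5 or 5] subtract 5: x sits inside (… + 5), so sub: x = -10 or 0.

Answer: x ∈ {-10, 0}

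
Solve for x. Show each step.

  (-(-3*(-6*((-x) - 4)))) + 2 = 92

Step 1. [(-(-3*(-6*((-x) - 4)))) + 2 = 92] subtract 2: x sits inside (… + 2). So sub: -(-3*(-6*((-x) - 4))) = 90.
Step 2. [-(-3*(-6*((-x) - 4))) = 90] flip signs both sides. So neg: -3*(-6*((-x) - 4)) = -90.
Step 3. [-3*(-6*((-x) - 4)) = -90] -3 out front; divide by -3. So div: -6*((-x) - 4) = 30.
Step 4. [-6*((-x) - 4) = 30] leading coefficient -6: divide by -6 ⇒ div: (-x) - 4 = -5.
Step 5. [(-x) - 4 = -5] -4 is outermost — add 4 both sides, so sub: -x = -1.
Step 6. [-x = -1] flip signs both sides, so neg: x = 1.

Answer: x ∈ {1}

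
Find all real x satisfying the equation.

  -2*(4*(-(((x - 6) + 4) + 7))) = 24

Step 1. [-2*(4*(-(((x - 6) + 4) + 7))) = 24] leading coefficient -2: divide by -2. So div: 4*(-(((x - 6) + 4) + 7)) = -12.
Step 2. [4*(-(((x - 6) + 4) + 7)) = -12] 4·(inner) — divide through by 4 ⇒ div: -(((x - 6) + 4) + 7) = -3.
Step 3. [-(((x - 6) + 4) + 7) = -3] flip signs both sides ⇒ neg: ((x - 6) + 4) + 7 = 3.
Step 4. [((x - 6) + 4) + 7 = 3] subtract 7: x sits inside (… + 7) ⇒ sub: (x - 6) + 4 = -4.
Step 5. [(x - 6) + 4 = -4] subtract 4: x sits inside (… + 4). So sub: x - 6 = -8.
Step 6. [x - 6 = -8] peel the -6: add 6 from each side. So sub: x = -2.

Answer: x ∈ {-2}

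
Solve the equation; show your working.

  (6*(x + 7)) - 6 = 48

Step 1. [(6*(x + 7)) - 6 = 48] the outer -6 inverts by adding 6, so sub: 6*(x + 7) = 54.
Step 2. [6*(x + 7) = 54] LHS = 6·(…); ÷6 both sides, so div: x + 7 = 9.
Step 3. [x + 7 = 9] +7 is outermost — subtract 7 both sides, so sub: x = 2.

Answer: x ∈ {2}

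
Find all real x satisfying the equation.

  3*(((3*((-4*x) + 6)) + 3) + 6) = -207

Step 1. [3*(((3*((-4*x) + 6)) + 3) + 6) = -207] leading coefficient 3: divide by 3, so div: ((3*((-4*x) + 6)) + 3) + 6 = -69.
Step 2. [((3*((-4*x) + 6)) + 3) + 6 = -69] the outer +6 inverts by subtracting 6 ⇒ sub: (3*((-4*x) + 6)) + 3 = -75.
Step 3. [(3*((-4*x) + 6)) + 3 = -75] 3 divides every term; factor it out. So factor: ((-4*x) + 6) + 1 = -25.
Step 4. [((-4*x) + 6) + 1 = -25] peel the +1: subtract 1 from each side. So sub: (-4*x) + 6 = -26.
Step 5. [(-4*x) + 6 = -26] +6 is outermost — subtract 6 both sides ⇒ sub: -4*x = -32.
Step 6. [-4*x = -32] -4 out front; divide by -4. So div: x = 8.

Answer: x ∈ {8}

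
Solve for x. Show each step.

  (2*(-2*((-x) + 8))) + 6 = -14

Step 1. [(2*(-2*((-x) + 8))) + 6 = -14] the outer +6 inverts by subtracting 6. So sub: 2*(-2*((-x) + 8)) = -20.
Step 2. [2*(-2*((-x) + 8)) = -20] leading coefficient 2: divide by 2. So div: -2*((-x) + 8) = -10.
Step 3. [-2*((-x) + 8) = -10] -2·(inner) — divide through by -2. So div: (-x) + 8 = 5.
Step 4. [(-x) + 8 = 5] peel the +8: subtract 8 from each side. So sub: -x = -3.
Step 5. [-x = -3] leading − — multiply by −1. So neg: x = 3.

Answer: x ∈ {3}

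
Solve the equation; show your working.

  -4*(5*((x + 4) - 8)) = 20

Step 1. [-4*(5*((x + 4) - 8)) = 20] divide by the outer -4 ⇒ div: 5*((x + 4) - 8) = -5.
Step 2. [5*((x + 4) - 8) = -5] 5 out front; divide by 5, so div: (x + 4) - 8 = -1.
Step 3. [(x + 4) - 8 = -1] 8 comes off first (add 8). So sub: x + 4 = 7.
Step 4. [x + 4 = 7] subtract 4: x sits inside (… + 4) ⇒ sub: x = 3.

Answer: x ∈ {3}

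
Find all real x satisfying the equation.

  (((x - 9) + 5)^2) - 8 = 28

Step 1. [(((x - 9) + 5)^2) - 8 = 28] the outer -8 inverts by adding 8, so sub: ((x - 9) + 5)^2 = 36.
Step 2. [((x - 9) + 5)^2 = 36] LHS squared, RHS 36 ≥ 0: apply √ (±) ⇒ sqrt: (x - 9) + 5 = 6 or -6.
Step 3. [(x - 9) + 5 = 6 or -6] peel the +5: subtract 5 from each side. So sub: x - 9 = 1 or -11.
Step 4. [x - 9 = 1 or -11] 9 comes off first (add 9) ⇒ sub: x = 10 or -2.

Answer: x ∈ {-2, 10}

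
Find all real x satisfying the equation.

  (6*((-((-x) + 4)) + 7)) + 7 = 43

Step 1. [(6*((-((-x) + 4)) + 7)) + 7 = 43] subtract 7: x sits inside (… + 7) ⇒ sub: 6*((-((-x) + 4)) + 7) = 36.
Step 2. [6*((-((-x) + 4)) + 7) = 36] divide by the outer 6, so div: (-((-x) + 4)) + 7 = 6.
Step 3. [(-((-x) + 4)) + 7 = 6] subtract 7: x sits inside (… + 7). So sub: -((-x) + 4) = -1.
Step 4. [-((-x) + 4) = -1] leading − — multiply by −1 ⇒ neg: (-x) + 4 = 1.
Step 5. [(-x) + 4 = 1] 4 comes off first (subtract 4), so sub: -x = -3.
Step 6. [-x = -3] leading − — multiply by −1, so neg: x = 3.

Answer: x ∈ {3}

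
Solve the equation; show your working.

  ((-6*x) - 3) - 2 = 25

Step 1. [((-6*x) - 3) - 2 = 25] peel the -2: add 2 from each side ⇒ sub: (-6*x) - 3 = 27.
Step 2. [(-6*x) - 3 = 27] the outer -3 inverts by adding 3, so sub: -6*x = 30.
Step 3. [-6*x = 30] LHS = -6·(…); ÷-6 both sides. So div: x = -5.

Answer: x ∈ {-5}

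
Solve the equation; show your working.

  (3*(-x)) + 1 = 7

Step 1. [(3*(-x)) + 1 = 7] peel the +1: subtract 1 from each side ⇒ sub: 3*(-x) = 6.
Step 2. [3*(-x) = 6] leading coefficient 3: divide by 3, so div: -x = 2.
Step 3. [-x = 2] LHS negated; negate both sides, so neg: x = -2.

Answer: x ∈ {-2}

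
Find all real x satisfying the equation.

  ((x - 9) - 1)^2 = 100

Step 1. [((x - 9) - 1)^2 = 100] √ both sides: 100 ≥ 0 gives two branches ⇒ sqrt: (x - 9) - 1 = 10 or -10.
Step 2. [(x - 9) - 1 = 10 or -10] 1 comes off first (add 1) ⇒ sub: x - 9 = 11 or -9.
Step 3. [x - 9 = 11 or -9] 9 comes off first (add 9). So sub: x = 20 or 0.

Answer: x ∈ {0, 20}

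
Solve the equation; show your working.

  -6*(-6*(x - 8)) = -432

Step 1. [-6*(-6*(x - 8)) = -432] divide by the outer -6 ⇒ div: -6*(x - 8) = 72.
Step 2. [-6*(x - 8) = 72] leading coefficient -6: divide by -6. So div: x - 8 = -12.
Step 3. [x - 8 = -12] -8 is outermost — add 8 both sides, so sub: x = -4.

Answer: x ∈ {-4}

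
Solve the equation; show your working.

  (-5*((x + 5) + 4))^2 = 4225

Step 1. [(-5*((x + 5) + 4))^2 = 4225] 4225 ≥ 0, LHS is (·)² — take ±√ ⇒ sqrt: -5*((x + 5) + 4) = 65 or -65.
Step 2. [-5*((x + 5) + 4) = 65 or -65] -5·(inner) — divide through by -5, so div: (x + 5) + 4 = -13 or 13.
Step 3. [(x + 5) + 4 = -13 or 13] peel the +4: subtract 4 from each side ⇒ sub: x + 5 = -17 or 9.
Step 4. [x + 5 = -17 or 9] subtract 5: x sits inside (… + 5). So sub: x = -22 or 4.

Answer: x ∈ {-22, 4}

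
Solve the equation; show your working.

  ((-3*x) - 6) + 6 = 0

Step 1. [((-3*x) - 6) + 6 = 0] peel the +6: subtract 6 from each side. So sub: (-3*x) - 6 = -6.
Step 2. [(-3*x) - 6 = -6] -3 divides every term; factor it out. So factor: x + 2 = 2.
Step 3. [x + 2 = 2] +2 is outermost — subtract 2 both sides ⇒ sub: x = 0.

Answer: x ∈ {0}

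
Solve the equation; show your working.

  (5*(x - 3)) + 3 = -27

Step 1. [(5*(x - 3)) + 3 = -27] subtract 3: x sits inside (… + 3) ⇒ sub: 5*(x - 3) = -30.
Step 2. [5*(x - 3) = -30] 5·(inner) — divide through by 5. So div: x - 3 = -6.
Step 3. [x - 3 = -6] peel the -3: add 3 from each side ⇒ sub: x = -3.

Answer: x ∈ {-3}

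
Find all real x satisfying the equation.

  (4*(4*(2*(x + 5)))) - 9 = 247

Step 1. [(4*(4*(2*(x + 5)))) - 9 = 247] the outer -9 inverts by adding 9 ⇒ sub: 4*(4*(2*(x + 5))) = 256.
Step 2. [4*(4*(2*(x + 5))) = 256] 4 out front; divide by 4, so div: 4*(2*(x + 5)) = 64.
Step 3. [4*(2*(x + 5)) = 64] 4 out front; divide by 4 ⇒ div: 2*(x + 5) = 16.
Step 4. [2*(x + 5) = 16] divide by the outer 2, so div: x + 5 = 8.
Step 5. [x + 5 = 8] 5 comes off first (subtract 5) ⇒ sub: x = 3.

Answer: x ∈ {3}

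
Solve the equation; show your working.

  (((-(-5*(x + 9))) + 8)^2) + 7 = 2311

Step 1. [(((-(-5*(x + 9))) + 8)^2) + 7 = 2311] the outer +7 inverts by subtracting 7. So sub: ((-(-5*(x + 9))) + 8)^2 = 2304.
Step 2. [((-(-5*(x + 9))) + 8)^2 = 2304] √ both sides: 2304 ≥ 0 gives two branches. So sqrt: (-(-5*(x + 9))) + 8 = 48 or -48.
Step 3. [(-(-5*(x + 9))) + 8 = 48 or -48] +8 is outermost — subtract 8 both sides, so sub: -(-5*(x + 9)) = 40 or -56.
Step 4. [-(-5*(x + 9)) = 40 or -56] leading − — multiply by −1, so neg: -5*(x + 9) = -40 or 56.
Step 5. [-5*(x + 9) = -40 or 56] -5·(inner) — divide through by -5. So div: x + 9 = 8 or -56/5.
Step 6. [x + 9 = 8 or -56/5] peel the +9: subtract 9 from each side, so sub: x = -1 or -101/5.

Answer: x ∈ {-101/5, -1}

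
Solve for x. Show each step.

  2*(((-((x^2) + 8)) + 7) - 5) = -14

Step 1. [2*(((-((x^2) + 8)) + 7) - 5) = -14] LHS = 2·(…); ÷2 both sides, so div: ((-((x^2) + 8)) + 7) - 5 = -7.
Step 2. [((-((x^2) + 8)) + 7) - 5 = -7] peel the -5: add 5 from each side, so sub: (-((x^2) + 8)) + 7 = -2.
Step 3. [(-((x^2) + 8)) + 7 = -2] subtract 7: x sits inside (… + 7) ⇒ sub: -((x^2) + 8) = -9.
Step 4. [-((x^2) + 8) = -9] flip signs both sides ⇒ neg: (x^2) + 8 = 9.
Step 5. [(x^2) + 8 = 9] peel the +8: subtract 8 from each side, so sub: x^2 = 1.
Step 6. [x^2 = 1] √ both sides: 1 ≥ 0 gives two branches, so sqrt: x = 1 or -1.

Answer: x ∈ {-1, 1}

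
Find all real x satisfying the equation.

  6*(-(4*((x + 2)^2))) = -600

Step 1. [6*(-(4*((x + 2)^2))) = -600] 6·(inner) — divide through by 6, so div: -(4*((x + 2)^2)) = -100.
Step 2. [-(4*((x + 2)^2)) = -100] leading − — multiply by −1. So neg: 4*((x + 2)^2) = 100.
Step 3. [4*((x + 2)^2) = 100] LHS = 4·(…); ÷4 both sides ⇒ div: (x + 2)^2 = 25.
Step 4. [(x + 2)^2 = 25] √ both sides: 25 ≥ 0 gives two branches, so sqrt: x + 2 = 5 or -5.
Step 5. [x + 2 = 5 or -5] 2 comes off first (subtract 2) ⇒ sub: x = 3 or -7.

Answer: x ∈ {-7, 3}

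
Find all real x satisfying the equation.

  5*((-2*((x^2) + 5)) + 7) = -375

Step 1. [5*((-2*((x^2) + 5)) + 7) = -375] 5·(inner) — divide through by 5, so div: (-2*((x^2) + 5)) + 7 = -75.
Step 2. [(-2*((x^2) + 5)) + 7 = -75] 7 comes off first (subtract 7), so sub: -2*((x^2) + 5) = -82.
Step 3. [-2*((x^2) + 5) = -82] divide by the outer -2, so div: (x^2) + 5 = 41.
Step 4. [(x^2) + 5 = 41] peel the +5: subtract 5 from each side ⇒ sub: x^2 = 36.
Step 5. [x^2 = 36] 36 ≥ 0, LHS is (·)² — take ±√. So sqrt: x = 6 or -6.

Answer: x ∈ {-6, 6}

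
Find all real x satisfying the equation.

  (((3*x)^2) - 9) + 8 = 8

Step 1. [(((3*x)^2) - 9) + 8 = 8] subtract 8: x sits inside (… + 8) ⇒ sub: ((3*x)^2) - 9 = 0.
Step 2. [((3*x)^2) - 9 = 0] 9 comes off first (add 9) ⇒ sub: (3*x)^2 = 9.
Step 3. [(3*x)^2 = 9] LHS squared, RHS 9 ≥ 0: apply √ (±), so sqrt: 3*x = 3 or -3.
Step 4. [3*x = 3 or -3] 3 out front; divide by 3 ⇒ div: x = 1 or -1.

Answer: x ∈ {-1, 1}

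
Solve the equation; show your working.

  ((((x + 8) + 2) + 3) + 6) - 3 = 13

Step 1. [((((x + 8) + 2) + 3) + 6) - 3 = 13] the outer -3 inverts by adding 3. So sub: (((x + 8) + 2) + 3) + 6 = 16.
Step 2. [(((x + 8) + 2) + 3) + 6 = 16] peel the +6: subtract 6 from each side, so sub: ((x + 8) + 2) + 3 = 10.
Step 3. [((x + 8) + 2) + 3 = 10] the outer +3 inverts by subtracting 3 ⇒ sub: (x + 8) + 2 = 7.
Step 4. [(x + 8) + 2 = 7] peel the +2: subtract 2 from each side, so sub: x + 8 = 5.
Step 5. [x + 8 = 5] 8 comes off first (subtract 8). So sub: x = -3.

Answer: x ∈ {-3}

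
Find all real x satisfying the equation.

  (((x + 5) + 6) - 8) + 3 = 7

Step 1. [(((x + 5) + 6) - 8) + 3 = 7] subtract 3: x sits inside (… + 3), so sub: ((x + 5) + 6) - 8 = 4.
Step 2. [((x + 5) + 6) - 8 = 4] the outer -8 inverts by adding 8, so sub: (x + 5) + 6 = 12.
Step 3. [(x + 5) + 6 = 12] 6 comes off first (subtract 6). So sub: x + 5 = 6.
Step 4. [x + 5 = 6] the outer +5 inverts by subtracting 5, so sub: x = 1.

Answer: x ∈ {1}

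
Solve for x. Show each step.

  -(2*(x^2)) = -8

Step 1. [-(2*(x^2)) = -8] LHS negated; negate both sides. So neg: 2*(x^2) = 8.
Step 2. [2*(x^2) = 8] LHS = 2·(…); ÷2 both sides ⇒ div: x^2 = 4.
Step 3. [x^2 = 4] √ both sides: 4 ≥ 0 gives two branches, so sqrt: x = 2 or -2.

Answer: x ∈ {-2, 2}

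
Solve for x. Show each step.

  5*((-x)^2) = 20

Step 1. [5*((-x)^2) = 20] leading coefficient 5: divide by 5, so div: (-x)^2 = 4.
Step 2. [(-x)^2 = 4] √ both sides: 4 ≥ 0 gives two branches ⇒ sqrt: -x = 2 or -2.
Step 3. [-x = 2 or -2] LHS negated; negate both sides, so neg: x = -2 or 2.

Answer: x ∈ {-2, 2}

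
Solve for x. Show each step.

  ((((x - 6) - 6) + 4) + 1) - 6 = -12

Step 1. [((((x - 6) - 6) + 4) + 1) - 6 = -12] peel the -6: add 6 from each side ⇒ sub: (((x - 6) - 6) + 4) + 1 = -6.
Step 2. [(((x - 6) - 6) + 4) + 1 = -6] the outer +1 inverts by subtracting 1, so sub: ((x - 6) - 6) + 4 = -7.
Step 3. [((x - 6) - 6) + 4 = -7] 4 comes off first (subtract 4) ⇒ sub: (x - 6) - 6 = -11.
Step 4. [(x - 6) - 6 = -11] add 6: x sits inside (… - 6) ⇒ sub: x - 6 = -5.
Step 5. [x - 6 = -5] peel the -6: add 6 from each side, so sub: x = 1.

Answer: x ∈ {1}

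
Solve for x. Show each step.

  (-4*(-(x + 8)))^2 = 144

Step 1. [(-4*(-(x + 8)))^2 = 144] LHS squared, RHS 144 ≥ 0: apply √ (±) ⇒ sqrt: -4*(-(x + 8)) = 12 or -12.
Step 2. [-4*(-(x + 8)) = 12 or -12] -4 out front; divide by -4 ⇒ div: -(x + 8) = -3 or 3.
Step 3. [-(x + 8) = -3 or 3] flip signs both sides. So neg: x + 8 = 3 or -3.
Step 4. [x + 8 = 3 or -3] 8 comes off first (subtract 8). So sub: x = -5 or -11.

Answer: x ∈ {-11, -5}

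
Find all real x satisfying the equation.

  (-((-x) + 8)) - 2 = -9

Step 1. [(-((-x) + 8)) - 2 = -9] peel the -2: add 2 from each side ⇒ sub: -((-x) + 8) = -7.
Step 2. [-((-x) + 8) = -7] LHS negated; negate both sides ⇒ neg: (-x) + 8 = 7.
Step 3. [(-x) + 8 = 7] subtract 8: x sits inside (… + 8), so sub: -x = -1.
Step 4. [-x = -1] flip signs both sides ⇒ neg: x = 1.

Answer: x ∈ {1}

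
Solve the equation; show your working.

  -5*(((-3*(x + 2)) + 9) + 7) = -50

Step 1. [-5*(((-3*(x + 2)) + 9) + 7) = -50] divide by the outer -5. So div: ((-3*(x + 2)) + 9) + 7 = 10.
Step 2. [((-3*(x + 2)) + 9) + 7 = 10] 7 comes off first (subtract 7) ⇒ sub: (-3*(x + 2)) + 9 = 3.
Step 3. [(-3*(x + 2)) + 9 = 3] -3 divides every term; factor it out, so factor: (x + 2) - 3 = -1.
Step 4. [(x + 2) - 3 = -1] 3 comes off first (add 3), so sub: x + 2 = 2.
Step 5. [x + 2 = 2] +2 is outermost — subtract 2 both sides ⇒ sub: x = 0.

Answer: x ∈ {0}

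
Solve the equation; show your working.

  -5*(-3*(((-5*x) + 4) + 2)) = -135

Step 1. [-5*(-3*(((-5*x) + 4) + 2)) = -135] divide by the outer -5. So div: -3*(((-5*x) + 4) + 2) = 27.
Step 2. [-3*(((-5*x) + 4) + 2) = 27] -3·(inner) — divide through by -3. So div: ((-5*x) + 4) + 2 = -9.
Step 3. [((-5*x) + 4) + 2 = -9] 2 comes off first (subtract 2), so sub: (-5*x) + 4 = -11.
Step 4. [(-5*x) + 4 = -11] subtract 4: x sits inside (… + 4) ⇒ sub: -5*x = -15.
Step 5. [-5*x = -15] LHS = -5·(…); ÷-5 both sides, so div: x = 3.

Answer: x ∈ {3}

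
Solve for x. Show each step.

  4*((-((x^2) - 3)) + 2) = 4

Step 1. [4*((-((x^2) - 3)) + 2) = 4] 4 out front; divide by 4 ⇒ div: (-((x^2) - 3)) + 2 = 1.
Step 2. [(-((x^2) - 3)) + 2 = 1] 2 comes off first (subtract 2). So sub: -((x^2) - 3) = -1.
Step 3. [-((x^2) - 3) = -1] LHS negated; negate both sides ⇒ neg: (x^2) - 3 = 1.
Step 4. [(x^2) - 3 = 1] the outer -3 inverts by adding 3. So sub: x^2 = 4.
Step 5. [x^2 = 4] √ both sides: 4 ≥ 0 gives two branches. So sqrt: x = 2 or -2.

Answer: x ∈ {-2, 2}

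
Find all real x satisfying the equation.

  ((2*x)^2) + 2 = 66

Step 1. [((2*x)^2) + 2 = 66] subtract 2: x sits inside (… + 2) ⇒ sub: (2*x)^2 = 64.
Step 2. [(2*x)^2 = 64] LHS squared, RHS 64 ≥ 0: apply √ (±). So sqrt: 2*x = 8 or -8.
Step 3. [2*x = 8 or -8] divide by the outer 2, so div: x = 4 or -4.

Answer: x ∈ {-4, 4}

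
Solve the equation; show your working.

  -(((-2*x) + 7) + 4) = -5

Step 1. [-(((-2*x) + 7) + 4) = -5] flip signs both sides, so neg: ((-2*x) + 7) + 4 = 5.
Step 2. [((-2*x) + 7) + 4 = 5] the outer +4 inverts by subtracting 4 ⇒ sub: (-2*x) + 7 = 1.
Step 3. [(-2*x) + 7 = 1] subtract 7: x sits inside (… + 7), so sub: -2*x = -6.
Step 4. [-2*x = -6] -2 out front; divide by -2. So div: x = 3.

Answer: x ∈ {3}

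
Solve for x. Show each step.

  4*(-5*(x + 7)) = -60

Step 1. [4*(-5*(x + 7)) = -60] divide by the outer 4 ⇒ div: -5*(x + 7) = -15.
Step 2. [-5*(x + 7) = -15] LHS = -5·(…); ÷-5 both sides. So div: x + 7 = 3.
Step 3. [x + 7 = 3] +7 is outermost — subtract 7 both sides ⇒ sub: x = -4.

Answer: x ∈ {-4}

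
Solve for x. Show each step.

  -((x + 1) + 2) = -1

Step 1. [-((x + 1) + 2) = -1] leading − — multiply by −1, so neg: (x + 1) + 2 = 1.
Step 2. [(x + 1) + 2 = 1] the outer +2 inverts by subtracting 2, so sub: x + 1 = -1.
Step 3. [x + 1 = -1] +1 is outermost — subtract 1 both sides. So sub: x = -2.

Answer: x ∈ {-2}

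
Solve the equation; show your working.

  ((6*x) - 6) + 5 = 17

Step 1. [((6*x) - 6) + 5 = 17] subtract 5: x sits inside (… + 5) ⇒ sub: (6*x) - 6 = 12.
Step 2. [(6*x) - 6 = 12] common factor 6 (LHS and 12) — divide through ⇒ factor: x - 1 = 2.
Step 3. [x - 1 = 2] peel the -1: add 1 from each side. So sub: x = 3.

Answer: x ∈ {3}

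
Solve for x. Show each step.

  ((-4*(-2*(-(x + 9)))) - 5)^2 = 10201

Step 1. [((-4*(-2*(-(x + 9)))) - 5)^2 = 10201] LHS squared, RHS 10201 ≥ 0: apply √ (±) ⇒ sqrt: (-4*(-2*(-(x + 9)))) - 5 = 101 or -101.
Step 2. [(-4*(-2*(-(x + 9)))) - 5 = 101 or -101] the outer -5 inverts by adding 5 ⇒ sub: -4*(-2*(-(x + 9))) = 106 or -96.
Step 3. [-4*(-2*(-(x + 9))) = 106 or -96] divide by the outer -4 ⇒ div: -2*(-(x + 9)) = -53/2 or 24.
Step 4. [-2*(-(x + 9)) = -53/2 or 24] divide by the outer -2, so div: -(x + 9) = 53/4 or -12.
Step 5. [-(x + 9) = 53/4 or -12] flip signs both sides. So neg: x + 9 = -53/4 or 12.
Step 6. [x + 9 = -53/4 or 12] the outer +9 inverts by subtracting 9. So sub: x = -89/4 or 3.

Answer: x ∈ {-89/4, 3}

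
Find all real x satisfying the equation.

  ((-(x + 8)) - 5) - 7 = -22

Step 1. [((-(x + 8)) - 5) - 7 = -22] the outer -7 inverts by adding 7, so sub: (-(x + 8)) - 5 = -15.
Step 2. [(-(x + 8)) - 5 = -15] peel the -5: add 5 from each side ⇒ sub: -(x + 8) = -10.
Step 3. [-(x + 8) = -10] LHS negated; negate both sides. So neg: x + 8 = 10.
Step 4. [x + 8 = 10] subtract 8: x sits inside (… + 8) ⇒ sub: x = 2.

Answer: x ∈ {2}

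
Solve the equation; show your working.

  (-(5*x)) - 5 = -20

Step 1. [(-(5*x)) - 5 = -20] peel the -5: add 5 from each side. So sub: -(5*x) = -15.
Step 2. [-(5*x) = -15] flip signs both sides. So neg: 5*x = 15.
Step 3. [5*x = 15] 5 out front; divide by 5 ⇒ div: x = 3.

Answer: x ∈ {3}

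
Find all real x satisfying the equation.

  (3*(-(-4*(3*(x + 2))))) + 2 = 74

Step 1. [(3*(-(-4*(3*(x + 2))))) + 2 = 74] 2 comes off first (subtract 2) ⇒ sub: 3*(-(-4*(3*(x + 2)))) = 72.
Step 2. [3*(-(-4*(3*(x + 2)))) = 72] divide by the outer 3, so div: -(-4*(3*(x + 2))) = 24.
Step 3. [-(-4*(3*(x + 2))) = 24] leading − — multiply by −1 ⇒ neg: -4*(3*(x + 2)) = -24.
Step 4. [-4*(3*(x + 2)) = -24] -4 out front; divide by -4 ⇒ div: 3*(x + 2) = 6.
Step 5. [3*(x + 2) = 6] divide by the outer 3. So div: x + 2 = 2.
Step 6. [x + 2 = 2] +2 is outermost — subtract 2 both sides, so sub: x = 0.

Answer: x ∈ {0}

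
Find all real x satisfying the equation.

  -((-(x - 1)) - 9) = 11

Step 1. [-((-(x - 1)) - 9) = 11] flip signs both sides, so neg: (-(x - 1)) - 9 = -11.
Step 2. [(-(x - 1)) - 9 = -11] -9 is outermost — add 9 both sides ⇒ sub: -(x - 1) = -2.
Step 3. [-(x - 1) = -2] flip signs both sides. So neg: x - 1 = 2.
Step 4. [x - 1 = 2] peel the -1: add 1 from each side ⇒ sub: x = 3.

Answer: x ∈ {3}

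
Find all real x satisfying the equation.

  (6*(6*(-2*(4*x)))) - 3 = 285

Step 1. [(6*(6*(-2*(4*x)))) - 3 = 285] -3 is outermost — add 3 both sides. So sub: 6*(6*(-2*(4*x))) = 288.
Step 2. [6*(6*(-2*(4*x))) = 288] 6 out front; divide by 6, so div: 6*(-2*(4*x)) = 48.
Step 3. [6*(-2*(4*x)) = 48] leading coefficient 6: divide by 6. So div: -2*(4*x) = 8.
Step 4. [-2*(4*x) = 8] -2·(inner) — divide through by -2 ⇒ div: 4*x = -4.
Step 5. [4*x = -4] LHS = 4·(…); ÷4 both sides ⇒ div: x = -1.

Answer: x ∈ {-1}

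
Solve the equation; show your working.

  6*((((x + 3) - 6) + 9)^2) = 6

Step 1. [6*((((x + 3) - 6) + 9)^2) = 6] divide by the outer 6. So div: (((x + 3) - 6) + 9)^2 = 1.
Step 2. [(((x + 3) - 6) + 9)^2 = 1] √ both sides: 1 ≥ 0 gives two branches, so sqrt: ((x + 3) - 6) + 9 = 1 or -1.
Step 3. [((x + 3) - 6) + 9 = 1 or -1] 9 comes off first (subtract 9) ⇒ sub: (x + 3) - 6 = -8 or -10.
Step 4. [(x + 3) - 6 = -8 or -10] 6 comes off first (add 6) ⇒ sub: x + 3 = -2 or -4.
Step 5. [x + 3 = -2 or -4] 3 comes off first (subtract 3) ⇒ sub: x = -5 or -7.

Answer: x ∈ {-7, -5}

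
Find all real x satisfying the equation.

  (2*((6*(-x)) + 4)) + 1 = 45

Step 1. [(2*((6*(-x)) + 4)) + 1 = 45] +1 is outermost — subtract 1 both sides, so sub: 2*((6*(-x)) + 4) = 44.
Step 2. [2*((6*(-x)) + 4) = 44] 2 out front; divide by 2 ⇒ div: (6*(-x)) + 4 = 22.
Step 3. [(6*(-x)) + 4 = 22] 4 comes off first (subtract 4) ⇒ sub: 6*(-x) = 18.
Step 4. [6*(-x) = 18] LHS = 6·(…); ÷6 both sides. So div: -x = 3.
Step 5. [-x = 3] flip signs both sides. So neg: x = -3.

Answer: x ∈ {-3}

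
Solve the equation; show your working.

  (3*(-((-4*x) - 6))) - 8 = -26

Step 1. [(3*(-((-4*x) - 6))) - 8 = -26] peel the -8: add 8 from each side ⇒ sub: 3*(-((-4*x) - 6)) = -18.
Step 2. [3*(-((-4*x) - 6)) = -18] leading coefficient 3: divide by 3 ⇒ div: -((-4*x) - 6) = -6.
Step 3. [-((-4*x) - 6) = -6] flip signs both sides, so neg: (-4*x) - 6 = 6.
Step 4. [(-4*x) - 6 = 6] the outer -6 inverts by adding 6, so sub: -4*x = 12.
Step 5. [-4*x = 12] -4 out front; divide by -4. So div: x = -3.

Answer: x ∈ {-3}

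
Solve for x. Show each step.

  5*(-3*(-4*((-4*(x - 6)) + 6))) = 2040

Step 1. [5*(-3*(-4*((-4*(x - 6)) + 6))) = 2040] LHS = 5·(…); ÷5 both sides, so div: -3*(-4*((-4*(x - 6)) + 6)) = 408.
Step 2. [-3*(-4*((-4*(x - 6)) + 6)) = 408] -3 out front; divide by -3 ⇒ div: -4*((-4*(x - 6)) + 6) = -136.
Step 3. [-4*((-4*(x - 6)) + 6) = -136] leading coefficient -4: divide by -4. So div: (-4*(x - 6)) + 6 = 34.
Step 4. [(-4*(x - 6)) + 6 = 34] subtract 6: x sits inside (… + 6), so sub: -4*(x - 6) = 28.
Step 5. [-4*(x - 6) = 28] divide by the outer -4 ⇒ div: x - 6 = -7.
Step 6. [x - 6 = -7] peel the -6: add 6 from each side, so sub: x = -1.

Answer: x ∈ {-1}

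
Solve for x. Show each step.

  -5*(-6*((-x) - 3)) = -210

Step 1. [-5*(-6*((-x) - 3)) = -210] divide by the outer -5 ⇒ div: -6*((-x) - 3) = 42.
Step 2. [-6*((-x) - 3) = 42] leading coefficient -6: divide by -6. So div: (-x) - 3 = -7.
Step 3. [(-x) - 3 = -7] peel the -3: add 3 from each side. So sub: -x = -4.
Step 4. [-x = -4] flip signs both sides. So neg: x = 4.

Answer: x ∈ {4}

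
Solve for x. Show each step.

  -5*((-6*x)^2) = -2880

Step 1. [-5*((-6*x)^2) = -2880] leading coefficient -5: divide by -5 ⇒ div: (-6*x)^2 = 576.
Step 2. [(-6*x)^2 = 576] 576 ≥ 0, LHS is (·)² — take ±√. So sqrt: -6*x = 24 or -24.
Step 3. [-6*x = 24 or -24] divide by the outer -6, so div: x = -4 or 4.

Answer: x ∈ {-4, 4}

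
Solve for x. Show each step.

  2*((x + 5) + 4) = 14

Step 1. [2*((x + 5) + 4) = 14] divide by the outer 2, so div: (x + 5) + 4 = 7.
Step 2. [(x + 5) + 4 = 7] the outer +4 inverts by subtracting 4, so sub: x + 5 = 3.
Step 3. [x + 5 = 3] subtract 5: x sits inside (… + 5). So sub: x = -2.

Answer: x ∈ {-2}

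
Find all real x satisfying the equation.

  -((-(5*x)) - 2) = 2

Step 1. [-((-(5*x)) - 2) = 2] flip signs both sides ⇒ neg: (-(5*x)) - 2 = -2.
Step 2. [(-(5*x)) - 2 = -2] 2 comes off first (add 2) ⇒ sub: -(5*x) = 0.
Step 3. [-(5*x) = 0] flip signs both sides ⇒ neg: 5*x = 0.
Step 4. [5*x = 0] 5·(inner) — divide through by 5, so div: x = 0.

Answer: x ∈ {0}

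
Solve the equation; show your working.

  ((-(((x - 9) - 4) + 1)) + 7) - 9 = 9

Step 1. [((-(((x - 9) - 4) + 1)) + 7) - 9 = 9] 9 comes off first (add 9), so sub: (-(((x - 9) - 4) + 1)) + 7 = 18.
Step 2. [(-(((x - 9) - 4) + 1)) + 7 = 18] subtract 7: x sits inside (… + 7), so sub: -(((x - 9) - 4) + 1) = 11.
Step 3. [-(((x - 9) - 4) + 1) = 11] leading − — multiply by −1, so neg: ((x - 9) - 4) + 1 = -11.
Step 4. [((x - 9) - 4) + 1 = -11] 1 comes off first (subtract 1). So sub: (x - 9) - 4 = -12.
Step 5. [(x - 9) - 4 = -12] add 4: x sits inside (… - 4), so sub: x - 9 = -8.
Step 6. [x - 9 = -8] the outer -9 inverts by adding 9. So sub: x = 1.

Answer: x ∈ {1}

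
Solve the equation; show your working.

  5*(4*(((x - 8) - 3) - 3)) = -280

Step 1. [5*(4*(((x - 8) - 3) - 3)) = -280] 5·(inner) — divide through by 5. So div: 4*(((x - 8) - 3) - 3) = -56.
Step 2. [4*(((x - 8) - 3) - 3) = -56] 4 out front; divide by 4 ⇒ div: ((x - 8) - 3) - 3 = -14.
Step 3. [((x - 8) - 3) - 3 = -14] add 3: x sits inside (… - 3) ⇒ sub: (x - 8) - 3 = -11.
Step 4. [(x - 8) - 3 = -11] 3 comes off first (add 3) ⇒ sub: x - 8 = -8.
Step 5. [x - 8 = -8] peel the -8: add 8 from each side. So sub: x = 0.

Answer: x ∈ {0}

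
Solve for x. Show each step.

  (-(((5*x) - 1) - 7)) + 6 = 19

Step 1. [(-(((5*x) - 1) - 7)) + 6 = 19] the outer +6 inverts by subtracting 6. So sub: -(((5*x) - 1) - 7) = 13.
Step 2. [-(((5*x) - 1) - 7) = 13] leading − — multiply by −1, so neg: ((5*x) - 1) - 7 = -13.
Step 3. [((5*x) - 1) - 7 = -13] peel the -7: add 7 from each side ⇒ sub: (5*x) - 1 = -6.
Step 4. [(5*x) - 1 = -6] peel the -1: add 1 from each side. So sub: 5*x = -5.
Step 5. [5*x = -5] 5 out front; divide by 5 ⇒ div: x = -1.

Answer: x ∈ {-1}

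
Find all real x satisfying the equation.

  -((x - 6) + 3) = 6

Step 1. [-((x - 6) + 3) = 6] leading − — multiply by −1 ⇒ neg: (x - 6) + 3 = -6.
Step 2. [(x - 6) + 3 = -6] the outer +3 inverts by subtracting 3, so sub: x - 6 = -9.
Step 3. [x - 6 = -9] the outer -6 inverts by adding 6 ⇒ sub: x = -3.

Answer: x ∈ {-3}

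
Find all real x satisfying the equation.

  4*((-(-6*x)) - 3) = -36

Step 1. [4*((-(-6*x)) - 3) = -36] 4·(inner) — divide through by 4. So div: (-(-6*x)) - 3 = -9.
Step 2. [(-(-6*x)) - 3 = -9] the outer -3 inverts by adding 3 ⇒ sub: -(-6*x) = -6.
Step 3. [-(-6*x) = -6] LHS negated; negate both sides. So neg: -6*x = 6.
Step 4. [-6*x = 6] leading coefficient -6: divide by -6 ⇒ div: x = -1.

Answer: x ∈ {-1}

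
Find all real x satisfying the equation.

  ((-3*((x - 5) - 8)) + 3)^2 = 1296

Step 1. [((-3*((x - 5) - 8)) + 3)^2 = 1296] √ both sides: 1296 ≥ 0 gives two branches, so sqrt: (-3*((x - 5) - 8)) + 3 = 36 or -36.
Step 2. [(-3*((x - 5) - 8)) + 3 = 36 or -36] common factor -3 (LHS and 36 or -36) — divide through ⇒ factor: ((x - 5) - 8) - 1 = -12 or 12.
Step 3. [((x - 5) - 8) - 1 = -12 or 12] the outer -1 inverts by adding 1 ⇒ sub: (x - 5) - 8 = -11 or 13.
Step 4. [(x - 5) - 8 = -11 or 13] add 8: x sits inside (… - 8) ⇒ sub: x - 5 = -3 or 21.
Step 5. [x - 5 = -3 or 21] peel the -5: add 5 from each side ⇒ sub: x = 2 or 26.

Answer: x ∈ {2, 26}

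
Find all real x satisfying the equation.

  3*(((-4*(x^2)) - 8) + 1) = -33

Step 1. [3*(((-4*(x^2)) - 8) + 1) = -33] LHS = 3·(…); ÷3 both sides, so div: ((-4*(x^2)) - 8) + 1 = -11.
Step 2. [((-4*(x^2)) - 8) + 1 = -11] the outer +1 inverts by subtracting 1 ⇒ sub: (-4*(x^2)) - 8 = -12.
Step 3. [(-4*(x^2)) - 8 = -12] common factor -4 (LHS and -12) — divide through. So factor: (x^2) + 2 = 3.
Step 4. [(x^2) + 2 = 3] peel the +2: subtract 2 from each side, so sub: x^2 = 1.
Step 5. [x^2 = 1] √ both sides: 1 ≥ 0 gives two branches, so sqrt: x = 1 or -1.

Answer: x ∈ {-1, 1}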